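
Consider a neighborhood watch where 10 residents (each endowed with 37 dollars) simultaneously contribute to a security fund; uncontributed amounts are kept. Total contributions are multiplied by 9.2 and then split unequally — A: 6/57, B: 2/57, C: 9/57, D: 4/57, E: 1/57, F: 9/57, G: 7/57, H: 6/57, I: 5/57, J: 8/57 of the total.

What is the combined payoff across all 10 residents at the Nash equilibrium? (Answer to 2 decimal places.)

1583.60 dollars

Each unit j contributes comes back to j as 9.2 × (j's share), so j prefers to contribute only if that share exceeds 1/9.2 = 0.1087; otherwise keeping the unit dominates.
The shares above 0.1087 belong to C, F, G and J, contributing 37 each; the remaining 6 contribute 0. Total contributed: 148.
The security fund pays out 9.2 × 148 = 1361.60 in total (split across the unequal shares, but the aggregate is all that matters for the group sum).
The 6 free-riders keep 37 each, adding 222. Group total = 222 + 1361.60 = 1583.60.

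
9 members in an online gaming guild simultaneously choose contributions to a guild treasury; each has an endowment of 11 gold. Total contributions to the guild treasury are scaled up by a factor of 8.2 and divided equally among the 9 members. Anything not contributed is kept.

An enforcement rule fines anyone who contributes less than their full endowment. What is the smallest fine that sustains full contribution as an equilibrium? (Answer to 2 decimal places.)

Given the others contribute fully, the best deviation is to contribute 0 (any partial contribution still incurs the fine and gives up units whose private return 0.9111 is below 1).
Deviating from 11 to 0 saves 11 gold but forfeits the deviator's share of the drop in the guild treasury: 8.2/9 × 11 = 10.02.
So the deviation gain is 11 − 10.02 = 0.98, and the fine must be at least 0.98 gold to wipe it out.

0.98 gold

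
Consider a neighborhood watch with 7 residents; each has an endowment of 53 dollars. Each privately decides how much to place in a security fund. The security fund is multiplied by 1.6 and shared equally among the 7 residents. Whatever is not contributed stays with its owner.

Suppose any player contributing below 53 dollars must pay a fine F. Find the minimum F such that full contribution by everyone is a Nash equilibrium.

Given the others contribute fully, the best deviation is to contribute 0 (any partial contribution still incurs the fine and gives up units whose private return 0.2286 is below 1).
Deviating from 53 to 0 saves 53 dollars but forfeits the deviator's share of the drop in the security fund: 1.6/7 × 53 = 12.11.
So the deviation gain is 53 − 12.11 = 40.89, and the fine must be at least 40.89 dollars to wipe it out.

40.89 dollars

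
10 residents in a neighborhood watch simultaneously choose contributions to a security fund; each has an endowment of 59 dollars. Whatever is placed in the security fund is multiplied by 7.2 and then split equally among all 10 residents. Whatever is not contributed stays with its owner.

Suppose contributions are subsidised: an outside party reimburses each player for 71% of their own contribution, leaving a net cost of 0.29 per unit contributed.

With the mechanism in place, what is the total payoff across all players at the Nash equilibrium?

4666.90 dollars

With the mechanism, a contributed unit returns (7.2/10) / 0.29 = 2.4828 per unit of net cost to the contributor — now above 1 — so contributing fully is weakly dominant for every player.
So the Nash equilibrium is full contribution by all 10; the group earns 10 × (59 × 0.71 + 7.2 × 59) = 4666.90.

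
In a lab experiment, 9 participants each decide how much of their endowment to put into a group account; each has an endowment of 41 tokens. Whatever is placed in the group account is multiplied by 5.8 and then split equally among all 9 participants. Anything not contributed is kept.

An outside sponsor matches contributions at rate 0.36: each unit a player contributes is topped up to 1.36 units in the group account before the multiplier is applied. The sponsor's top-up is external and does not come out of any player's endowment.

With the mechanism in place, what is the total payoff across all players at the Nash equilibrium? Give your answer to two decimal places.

369.00 tokens

With the mechanism, a contributed unit returns 5.8 × 1.36 / 9 = 0.8764 per unit of net cost — still below 1 — so contributing 0 remains dominant for every player.
At the Nash equilibrium no one contributes; group total payoff = 9 × 41 = 369.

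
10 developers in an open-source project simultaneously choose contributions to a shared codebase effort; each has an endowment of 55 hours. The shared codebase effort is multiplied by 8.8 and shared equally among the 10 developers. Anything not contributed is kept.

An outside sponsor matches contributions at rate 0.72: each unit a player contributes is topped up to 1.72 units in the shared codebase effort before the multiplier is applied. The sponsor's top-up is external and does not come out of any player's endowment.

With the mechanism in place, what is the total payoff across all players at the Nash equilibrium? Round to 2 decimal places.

The effective private return per unit is now 8.8 × 1.72 / 10 = 1.5136 > 1, so every player's dominant strategy flips to full contribution.
At the Nash equilibrium everyone contributes 55. Group total payoff = 8.8 × 1.72 × 550 = 8324.80.

8324.80 hours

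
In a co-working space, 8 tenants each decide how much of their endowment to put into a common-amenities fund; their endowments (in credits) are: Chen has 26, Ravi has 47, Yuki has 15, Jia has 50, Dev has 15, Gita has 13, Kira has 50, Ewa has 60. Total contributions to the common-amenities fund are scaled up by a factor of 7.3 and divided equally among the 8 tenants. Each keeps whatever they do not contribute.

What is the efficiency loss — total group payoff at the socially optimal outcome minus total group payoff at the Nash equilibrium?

1738.80 credits

The private return per contributed unit is 7.3/8 = 0.9125 < 1 for every player regardless of endowment, so the Nash equilibrium is zero contribution and the group total is Σ E_j = 26 + 47 + 15 + 50 + 15 + 13 + 50 + 60 = 276.
Each contributed unit returns 7.300 to the group, so the social optimum is full contribution by everyone: group total = 7.300 × 276 = 2014.80.
Efficiency loss = (7.300 − 1) × 276 = 1738.80.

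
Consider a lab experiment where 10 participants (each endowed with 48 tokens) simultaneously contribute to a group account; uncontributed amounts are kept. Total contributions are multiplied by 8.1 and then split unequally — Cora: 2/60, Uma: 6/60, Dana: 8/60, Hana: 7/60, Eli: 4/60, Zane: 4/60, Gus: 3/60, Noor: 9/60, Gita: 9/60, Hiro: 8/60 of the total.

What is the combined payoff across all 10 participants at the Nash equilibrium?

1843.20 tokens

Player j's private return per contributed unit is 8.1 × (j's share). Contributing is weakly dominant for j when that share is at least 1/8.1 = 0.1235, and contributing 0 is dominant otherwise.
Dana, Noor, Gita and Hiro clear that bar, contributing 48 each; the remaining 6 contribute 0. Total contributed: 192.
The group account pays out 8.1 × 192 = 1555.20 in total (split across the unequal shares, but the aggregate is all that matters for the group sum).
The 6 free-riders keep 48 each, adding 288. Group total = 288 + 1555.20 = 1843.20.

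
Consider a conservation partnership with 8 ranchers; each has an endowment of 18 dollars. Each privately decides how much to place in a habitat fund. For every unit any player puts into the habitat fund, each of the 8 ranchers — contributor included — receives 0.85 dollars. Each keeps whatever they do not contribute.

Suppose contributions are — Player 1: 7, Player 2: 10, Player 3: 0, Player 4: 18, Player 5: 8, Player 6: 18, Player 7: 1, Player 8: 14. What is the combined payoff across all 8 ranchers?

584.80 dollars

Total contributed: 7 + 10 + 0 + 18 + 8 + 18 + 1 + 14 = 76; total kept: 8 × 18 − 76 = 68.
The habitat fund pays out 0.85 × 8 × 76 = 516.80 in aggregate.
Group total = 68 + 516.80 = 584.80.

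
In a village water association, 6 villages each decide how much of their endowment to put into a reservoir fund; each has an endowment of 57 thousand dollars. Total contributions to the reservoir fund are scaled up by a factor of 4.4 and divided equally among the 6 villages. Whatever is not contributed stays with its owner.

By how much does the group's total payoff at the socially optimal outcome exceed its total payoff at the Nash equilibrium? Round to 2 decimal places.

Each contributed unit returns 4.4/6 = 0.7333 to its contributor — below 1 — so contributing 0 is dominant for every player. At the Nash equilibrium everyone keeps their 57, and the group total is 6 × 57 = 342.
Each contributed unit returns 4.400 to the group as a whole (0.7333 to each of 6 players), which exceeds 1, so the social optimum is full contribution: group total = 4.400 × 342 = 1504.80.
Efficiency loss = 1504.80 − 342 = 1162.80.

1162.80 thousand dollars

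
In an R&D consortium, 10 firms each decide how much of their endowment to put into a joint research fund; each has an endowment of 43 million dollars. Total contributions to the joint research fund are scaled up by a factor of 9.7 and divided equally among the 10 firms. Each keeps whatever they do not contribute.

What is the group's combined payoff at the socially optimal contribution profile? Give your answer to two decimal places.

4171.00 million dollars

Each contributed unit returns 9.700 to the group as a whole (0.9700 to each of 10 players), which exceeds 1, so the social optimum is full contribution: group total = 9.700 × 430 = 4171.00.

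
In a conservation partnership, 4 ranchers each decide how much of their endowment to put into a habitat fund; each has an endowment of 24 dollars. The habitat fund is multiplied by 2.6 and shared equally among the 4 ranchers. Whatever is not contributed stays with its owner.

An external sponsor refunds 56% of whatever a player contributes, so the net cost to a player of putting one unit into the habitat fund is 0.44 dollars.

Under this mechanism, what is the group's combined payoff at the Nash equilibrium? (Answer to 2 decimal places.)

303.36 dollars

Under the mechanism each unit contributed yields (2.6/4) / 0.44 = 1.4773 back to its contributor per unit of net cost, which exceeds 1, making full contribution the dominant choice for everyone.
At the Nash equilibrium everyone contributes 24. Group total payoff = 4 × (24 × 0.56 + 2.6 × 24) = 303.36.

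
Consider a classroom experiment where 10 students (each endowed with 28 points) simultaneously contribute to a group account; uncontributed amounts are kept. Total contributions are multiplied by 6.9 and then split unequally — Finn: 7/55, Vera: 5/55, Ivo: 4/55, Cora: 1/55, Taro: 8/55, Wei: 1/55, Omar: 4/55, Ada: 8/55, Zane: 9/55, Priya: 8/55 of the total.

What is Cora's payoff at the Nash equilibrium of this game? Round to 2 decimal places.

42.05 points

For player j, contributing a unit is worthwhile iff 6.9 × (j's share) ≥ 1, i.e. iff j's share is at least 0.1449.
Taro, Ada, Zane and Priya clear that bar, contributing 28 each; the remaining 6 contribute 0. Total contributed: 112.
Cora keeps 28 and receives 6.9 × 112 × 1/55 = 14.05 from the group account, for a payoff of 42.05.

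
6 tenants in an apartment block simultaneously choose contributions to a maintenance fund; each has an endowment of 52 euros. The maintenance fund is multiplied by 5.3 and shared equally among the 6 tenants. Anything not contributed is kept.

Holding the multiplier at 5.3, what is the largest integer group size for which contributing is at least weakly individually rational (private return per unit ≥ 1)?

Private return per unit is 5.3/(group size), which is ≥ 1 whenever the group size is ≤ 5.3.
The largest such integer is 5.

5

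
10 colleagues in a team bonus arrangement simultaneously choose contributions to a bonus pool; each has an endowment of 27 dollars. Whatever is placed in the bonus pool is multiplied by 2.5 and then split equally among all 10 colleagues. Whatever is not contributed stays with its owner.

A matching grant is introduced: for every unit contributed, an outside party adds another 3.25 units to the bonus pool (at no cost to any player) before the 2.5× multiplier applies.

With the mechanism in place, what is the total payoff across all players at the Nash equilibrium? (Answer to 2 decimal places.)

2868.75 dollars

The effective private return per unit is now 2.5 × 4.25 / 10 = 1.0625 > 1, so every player's dominant strategy flips to full contribution.
At the Nash equilibrium everyone contributes 27. Group total payoff = 2.5 × 4.25 × 270 = 2868.75.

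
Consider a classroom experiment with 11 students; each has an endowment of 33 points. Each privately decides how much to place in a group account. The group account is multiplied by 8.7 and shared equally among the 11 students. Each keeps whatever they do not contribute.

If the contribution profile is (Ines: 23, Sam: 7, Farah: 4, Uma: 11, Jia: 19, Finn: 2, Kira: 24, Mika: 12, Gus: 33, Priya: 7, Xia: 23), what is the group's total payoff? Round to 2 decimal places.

Total contributed: 23 + 7 + 4 + 11 + 19 + 2 + 24 + 12 + 33 + 7 + 23 = 165; total kept: 11 × 33 − 165 = 198.
The group account pays out 8.7 × 165 = 1435.50 in aggregate.
Group total = 198 + 1435.50 = 1633.50.

1633.50 points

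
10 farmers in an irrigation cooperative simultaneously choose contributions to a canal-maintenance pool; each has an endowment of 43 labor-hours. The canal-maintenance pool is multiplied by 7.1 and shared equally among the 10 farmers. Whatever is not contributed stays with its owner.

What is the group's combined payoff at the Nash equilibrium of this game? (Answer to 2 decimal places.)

Each contributed unit returns 7.1/10 = 0.7100 to its contributor — below 1 — so contributing 0 is dominant for every player. At the Nash equilibrium everyone keeps their 43, and the group total is 10 × 43 = 430.

430.00 labor-hours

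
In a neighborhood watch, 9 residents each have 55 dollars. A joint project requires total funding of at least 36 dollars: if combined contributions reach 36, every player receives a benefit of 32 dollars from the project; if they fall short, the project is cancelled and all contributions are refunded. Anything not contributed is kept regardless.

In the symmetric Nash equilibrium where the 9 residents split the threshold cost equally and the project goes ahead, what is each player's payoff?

83 dollars

Equal share of the threshold: 36/9 = 4.
At this profile no one gains by cutting their contribution: any cut drops the total below 36, the project is cancelled, contributions are refunded, and the deviator ends with 55, which is less than 55 − 4 + 32 = 83. Contributing more than 4 just wastes the excess. So contributing exactly 4 is a best response.
Each player's payoff: 55 − 4 + 32 = 83.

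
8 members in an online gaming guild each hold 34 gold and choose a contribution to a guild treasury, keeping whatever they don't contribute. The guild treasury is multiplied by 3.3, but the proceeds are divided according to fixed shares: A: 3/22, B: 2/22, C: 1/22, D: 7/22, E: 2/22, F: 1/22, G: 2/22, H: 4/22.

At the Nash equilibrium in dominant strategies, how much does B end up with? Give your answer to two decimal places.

44.20 gold

For player j, contributing a unit is worthwhile iff 3.3 × (j's share) ≥ 1, i.e. iff j's share is at least 0.3030.
D alone (share 7/22) is above the threshold, contributing 34; the remaining 7 contribute 0. Total contributed: 34.
B keeps 34 and receives 3.3 × 34 × 2/22 = 10.20 from the guild treasury, for a payoff of 44.20.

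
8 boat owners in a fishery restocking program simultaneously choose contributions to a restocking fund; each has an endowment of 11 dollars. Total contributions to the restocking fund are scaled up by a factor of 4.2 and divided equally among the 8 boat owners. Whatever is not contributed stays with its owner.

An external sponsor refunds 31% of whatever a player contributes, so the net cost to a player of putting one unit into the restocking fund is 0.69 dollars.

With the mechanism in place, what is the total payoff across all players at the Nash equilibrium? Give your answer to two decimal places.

88.00 dollars

Even with the mechanism, each unit contributed returns only (4.2/8) / 0.69 = 0.7609 per unit of net cost, so contributing nothing is still dominant.
At the Nash equilibrium no one contributes; group total payoff = 8 × 11 = 88.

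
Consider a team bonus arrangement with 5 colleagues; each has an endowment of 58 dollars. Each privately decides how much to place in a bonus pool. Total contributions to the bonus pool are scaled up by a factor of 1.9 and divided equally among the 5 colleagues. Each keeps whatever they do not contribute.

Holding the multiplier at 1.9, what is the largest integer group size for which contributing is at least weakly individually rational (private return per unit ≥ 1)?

Private return per unit is 1.9/(group size), which is ≥ 1 whenever the group size is ≤ 1.9.
The largest such integer is 1.

1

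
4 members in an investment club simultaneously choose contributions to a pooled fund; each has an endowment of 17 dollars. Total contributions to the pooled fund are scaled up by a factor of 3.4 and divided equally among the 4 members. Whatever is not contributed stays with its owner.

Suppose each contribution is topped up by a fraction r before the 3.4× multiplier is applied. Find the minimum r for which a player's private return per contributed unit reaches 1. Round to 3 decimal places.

With matching at rate r, one contributed unit becomes (1 + r) in the pooled fund and returns 3.4 × (1 + r) / 4 to the contributor.
Setting this equal to 1: 1 + r = 4/3.4 = 1.1765.
So the minimum matching rate is r = 1.1765 − 1 = 0.176.

0.176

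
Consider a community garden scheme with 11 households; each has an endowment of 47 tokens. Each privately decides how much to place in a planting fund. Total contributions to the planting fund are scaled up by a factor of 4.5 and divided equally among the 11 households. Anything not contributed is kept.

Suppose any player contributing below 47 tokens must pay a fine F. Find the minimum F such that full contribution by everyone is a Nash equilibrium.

27.77 tokens

Given the others contribute fully, the best deviation is to contribute 0 (any partial contribution still incurs the fine and gives up units whose private return 0.4091 is below 1).
Deviating from 47 to 0 saves 47 tokens but forfeits the deviator's share of the drop in the planting fund: 4.5/11 × 47 = 19.23.
So the deviation gain is 47 − 19.23 = 27.77, and the fine must be at least 27.77 tokens to wipe it out.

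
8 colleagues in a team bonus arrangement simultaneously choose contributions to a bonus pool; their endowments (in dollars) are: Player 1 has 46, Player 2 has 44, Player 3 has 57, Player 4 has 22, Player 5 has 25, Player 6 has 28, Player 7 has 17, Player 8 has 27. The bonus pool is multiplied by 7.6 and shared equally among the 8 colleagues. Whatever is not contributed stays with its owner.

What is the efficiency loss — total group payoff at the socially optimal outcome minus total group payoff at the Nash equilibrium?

The private return per contributed unit is 7.6/8 = 0.9500 < 1 for every player regardless of endowment, so the Nash equilibrium is zero contribution and the group total is Σ E_j = 46 + 44 + 57 + 22 + 25 + 28 + 17 + 27 = 266.
Each contributed unit returns 7.600 to the group, so the social optimum is full contribution by everyone: group total = 7.600 × 266 = 2021.60.
Efficiency loss = (7.600 − 1) × 266 = 1755.60.

1755.60 dollars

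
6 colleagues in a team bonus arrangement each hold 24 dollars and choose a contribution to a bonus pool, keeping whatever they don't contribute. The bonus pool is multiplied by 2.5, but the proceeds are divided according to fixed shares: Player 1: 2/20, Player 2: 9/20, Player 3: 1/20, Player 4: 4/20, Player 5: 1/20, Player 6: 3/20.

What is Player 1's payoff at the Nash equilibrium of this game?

A player with share s gets back 2.5·s per unit contributed, so full contribution is dominant for anyone with s > 1/2.5 = 0.4000 and zero contribution is dominant for anyone below.
Only Player 2 (9/20) clears that bar, contributing 24; the remaining 5 contribute 0. Total contributed: 24.
Player 1 keeps 24 and receives 2.5 × 24 × 2/20 = 6.00 from the bonus pool, for a payoff of 30.00.

30.00 dollars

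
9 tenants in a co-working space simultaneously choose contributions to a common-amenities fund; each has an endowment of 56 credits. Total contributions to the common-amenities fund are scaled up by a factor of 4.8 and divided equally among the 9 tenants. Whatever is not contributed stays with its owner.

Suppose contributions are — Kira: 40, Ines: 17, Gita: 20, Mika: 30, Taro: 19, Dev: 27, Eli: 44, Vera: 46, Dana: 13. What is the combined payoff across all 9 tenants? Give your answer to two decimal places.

Total contributed: 40 + 17 + 20 + 30 + 19 + 27 + 44 + 46 + 13 = 256; total kept: 9 × 56 − 256 = 248.
The common-amenities fund pays out 4.8 × 256 = 1228.80 in aggregate.
Group total = 248 + 1228.80 = 1476.80.

1476.80 credits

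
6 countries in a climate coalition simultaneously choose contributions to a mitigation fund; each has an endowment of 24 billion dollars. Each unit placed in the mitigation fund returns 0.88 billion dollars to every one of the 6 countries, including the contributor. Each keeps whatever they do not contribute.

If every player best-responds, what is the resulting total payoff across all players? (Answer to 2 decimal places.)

144.00 billion dollars

The private return per contributed unit is 0.88 < 1, so contributing 0 is dominant for every player. At the Nash equilibrium everyone keeps their 24, and the group total is 6 × 24 = 144.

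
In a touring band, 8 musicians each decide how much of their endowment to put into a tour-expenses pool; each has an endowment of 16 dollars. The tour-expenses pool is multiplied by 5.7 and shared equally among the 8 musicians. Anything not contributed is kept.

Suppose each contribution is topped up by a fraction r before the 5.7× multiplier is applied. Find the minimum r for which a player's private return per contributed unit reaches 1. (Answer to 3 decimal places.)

0.404

With matching at rate r, one contributed unit becomes (1 + r) in the tour-expenses pool and returns 5.7 × (1 + r) / 8 to the contributor.
Setting this equal to 1: 1 + r = 8/5.7 = 1.4035.
So the minimum matching rate is r = 1.4035 − 1 = 0.404.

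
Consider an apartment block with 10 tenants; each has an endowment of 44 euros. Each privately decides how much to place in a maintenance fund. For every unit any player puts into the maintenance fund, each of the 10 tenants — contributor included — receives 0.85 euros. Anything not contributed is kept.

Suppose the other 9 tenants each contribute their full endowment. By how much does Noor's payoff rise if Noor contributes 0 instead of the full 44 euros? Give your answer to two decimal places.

Switching from a contribution of 44 to 0 lets Noor keep an extra 44 euros, but lowers the maintenance fund by 44, which costs Noor their own share of that drop: 0.85 × 44 = 37.40.
Net gain = 44 − 37.40 = 6.60. The private return per contributed unit (0.85) is below 1, so free-riding is indeed the best response regardless of what the others do.

6.60 euros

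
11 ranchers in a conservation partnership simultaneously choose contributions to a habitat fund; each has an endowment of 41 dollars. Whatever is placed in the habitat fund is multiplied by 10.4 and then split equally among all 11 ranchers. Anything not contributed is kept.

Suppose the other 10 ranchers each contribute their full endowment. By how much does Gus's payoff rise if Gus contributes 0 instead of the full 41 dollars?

2.24 dollars

Switching from a contribution of 41 to 0 lets Gus keep an extra 41 dollars, but lowers the habitat fund by 41, which costs Gus their own share of that drop: 10.4/11 × 41 = 38.76.
Net gain = 41 − 38.76 = 2.24. The private return per contributed unit (0.9455) is below 1, so free-riding is indeed the best response regardless of what the others do.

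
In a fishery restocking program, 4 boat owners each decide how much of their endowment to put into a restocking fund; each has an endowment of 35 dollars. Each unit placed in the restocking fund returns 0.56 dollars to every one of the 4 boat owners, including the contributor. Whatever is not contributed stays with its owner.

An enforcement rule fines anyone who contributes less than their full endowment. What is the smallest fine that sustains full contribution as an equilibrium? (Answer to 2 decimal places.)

Given the others contribute fully, the best deviation is to contribute 0 (any partial contribution still incurs the fine and gives up units whose private return 0.56 is below 1).
Deviating from 35 to 0 saves 35 dollars but forfeits the deviator's share of the drop in the restocking fund: 0.56 × 35 = 19.60.
So the deviation gain is 35 − 19.60 = 15.40, and the fine must be at least 15.40 dollars to wipe it out.

15.40 dollars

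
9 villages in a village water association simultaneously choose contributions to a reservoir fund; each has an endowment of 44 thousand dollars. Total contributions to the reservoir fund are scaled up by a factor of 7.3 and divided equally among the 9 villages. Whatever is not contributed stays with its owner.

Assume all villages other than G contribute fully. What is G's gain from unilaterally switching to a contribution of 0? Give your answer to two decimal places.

Switching from a contribution of 44 to 0 lets G keep an extra 44 thousand dollars, but lowers the reservoir fund by 44, which costs G their own share of that drop: 7.3/9 × 44 = 35.69.
Net gain = 44 − 35.69 = 8.31. The private return per contributed unit (0.8111) is below 1, so free-riding is indeed the best response regardless of what the others do.

8.31 thousand dollars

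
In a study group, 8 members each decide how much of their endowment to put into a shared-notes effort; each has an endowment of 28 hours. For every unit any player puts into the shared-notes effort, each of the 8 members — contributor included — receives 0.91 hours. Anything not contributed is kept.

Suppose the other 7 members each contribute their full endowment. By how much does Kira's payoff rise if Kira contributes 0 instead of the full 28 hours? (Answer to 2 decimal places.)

Switching from a contribution of 28 to 0 lets Kira keep an extra 28 hours, but lowers the shared-notes effort by 28, which costs Kira their own share of that drop: 0.91 × 28 = 25.48.
Net gain = 28 − 25.48 = 2.52. The private return per contributed unit (0.91) is below 1, so free-riding is indeed the best response regardless of what the others do.

2.52 hours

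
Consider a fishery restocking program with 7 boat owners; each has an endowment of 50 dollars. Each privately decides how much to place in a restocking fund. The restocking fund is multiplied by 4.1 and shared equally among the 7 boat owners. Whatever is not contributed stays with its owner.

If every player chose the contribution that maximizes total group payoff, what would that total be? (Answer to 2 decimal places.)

Each contributed unit returns 4.100 to the group as a whole (0.5857 to each of 7 players), which exceeds 1, so the social optimum is full contribution: group total = 4.100 × 350 = 1435.00.

1435.00 dollars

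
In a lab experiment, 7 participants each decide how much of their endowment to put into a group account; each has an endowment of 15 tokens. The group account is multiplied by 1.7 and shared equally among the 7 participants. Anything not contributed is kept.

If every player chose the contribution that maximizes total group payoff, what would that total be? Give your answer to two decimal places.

178.50 tokens

Each contributed unit returns 1.700 to the group as a whole (0.2429 to each of 7 players), which exceeds 1, so the social optimum is full contribution: group total = 1.700 × 105 = 178.50.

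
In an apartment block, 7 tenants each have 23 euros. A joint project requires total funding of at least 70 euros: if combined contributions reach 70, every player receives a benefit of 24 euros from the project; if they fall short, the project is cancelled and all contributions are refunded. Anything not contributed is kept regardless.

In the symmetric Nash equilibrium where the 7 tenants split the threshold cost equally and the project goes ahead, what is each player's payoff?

Equal share of the threshold: 70/7 = 10.
At this profile no one gains by cutting their contribution: any cut drops the total below 70, the project is cancelled, contributions are refunded, and the deviator ends with 23, which is less than 23 − 10 + 24 = 37. Contributing more than 10 just wastes the excess. So contributing exactly 10 is a best response.
Each player's payoff: 23 − 10 + 24 = 37.

37 euros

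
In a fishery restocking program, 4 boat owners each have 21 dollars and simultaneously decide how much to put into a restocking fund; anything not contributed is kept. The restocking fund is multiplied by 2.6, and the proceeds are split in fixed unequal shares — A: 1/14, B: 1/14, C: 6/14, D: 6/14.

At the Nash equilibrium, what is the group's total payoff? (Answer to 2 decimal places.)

151.20 dollars

Each unit j contributes comes back to j as 2.6 × (j's share), so j prefers to contribute only if that share exceeds 1/2.6 = 0.3846; otherwise keeping the unit dominates.
C and D are above the threshold, contributing 21 each; the remaining 2 contribute 0. Total contributed: 42.
The restocking fund pays out 2.6 × 42 = 109.20 in total (split across the unequal shares, but the aggregate is all that matters for the group sum).
The 2 free-riders keep 21 each, adding 42. Group total = 42 + 109.20 = 151.20.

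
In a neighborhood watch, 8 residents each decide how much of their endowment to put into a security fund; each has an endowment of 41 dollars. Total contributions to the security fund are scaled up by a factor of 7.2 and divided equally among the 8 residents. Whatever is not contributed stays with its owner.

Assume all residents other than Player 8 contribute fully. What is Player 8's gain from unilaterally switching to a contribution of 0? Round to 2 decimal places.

Switching from a contribution of 41 to 0 lets Player 8 keep an extra 41 dollars, but lowers the security fund by 41, which costs Player 8 their own share of that drop: 7.2/8 × 41 = 36.90.
Net gain = 41 − 36.90 = 4.10. The private return per contributed unit (0.9000) is below 1, so free-riding is indeed the best response regardless of what the others do.

4.10 dollars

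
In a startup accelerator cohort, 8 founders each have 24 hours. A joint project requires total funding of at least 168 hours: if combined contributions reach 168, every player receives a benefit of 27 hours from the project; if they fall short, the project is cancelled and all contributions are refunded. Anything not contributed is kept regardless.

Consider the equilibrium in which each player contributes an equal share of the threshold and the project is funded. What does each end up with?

Equal share of the threshold: 168/8 = 21.
At this profile no one gains by cutting their contribution: any cut drops the total below 168, the project is cancelled, contributions are refunded, and the deviator ends with 24, which is less than 24 − 21 + 27 = 30. Contributing more than 21 just wastes the excess. So contributing exactly 21 is a best response.
Each player's payoff: 24 − 21 + 27 = 30.

30 hours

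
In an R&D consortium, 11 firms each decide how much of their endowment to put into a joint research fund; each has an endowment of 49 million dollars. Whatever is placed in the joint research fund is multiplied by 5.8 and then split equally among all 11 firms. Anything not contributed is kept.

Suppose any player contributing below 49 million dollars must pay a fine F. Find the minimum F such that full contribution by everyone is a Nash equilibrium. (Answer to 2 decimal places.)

23.16 million dollars

Given the others contribute fully, the best deviation is to contribute 0 (any partial contribution still incurs the fine and gives up units whose private return 0.5273 is below 1).
Deviating from 49 to 0 saves 49 million dollars but forfeits the deviator's share of the drop in the joint research fund: 5.8/11 × 49 = 25.84.
So the deviation gain is 49 − 25.84 = 23.16, and the fine must be at least 23.16 million dollars to wipe it out.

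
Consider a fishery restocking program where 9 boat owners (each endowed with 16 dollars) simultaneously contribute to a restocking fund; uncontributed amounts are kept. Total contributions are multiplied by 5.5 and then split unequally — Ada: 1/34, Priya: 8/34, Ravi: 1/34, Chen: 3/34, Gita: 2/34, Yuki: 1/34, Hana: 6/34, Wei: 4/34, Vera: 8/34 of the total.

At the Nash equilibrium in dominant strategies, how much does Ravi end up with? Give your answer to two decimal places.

Player j's private return per contributed unit is 5.5 × (j's share). Contributing is weakly dominant for j when that share is at least 1/5.5 = 0.1818, and contributing 0 is dominant otherwise.
The shares above 0.1818 belong to Priya and Vera, contributing 16 each; the remaining 7 contribute 0. Total contributed: 32.
Ravi keeps 16 and receives 5.5 × 32 × 1/34 = 5.18 from the restocking fund, for a payoff of 21.18.

21.18 dollars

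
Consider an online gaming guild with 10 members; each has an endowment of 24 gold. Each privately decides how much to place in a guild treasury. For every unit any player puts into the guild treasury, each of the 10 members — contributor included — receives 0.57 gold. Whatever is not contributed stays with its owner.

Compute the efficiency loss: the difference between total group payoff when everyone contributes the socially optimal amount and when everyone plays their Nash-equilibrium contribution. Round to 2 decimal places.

The private return per contributed unit is 0.57 < 1, so contributing 0 is dominant for every player. At the Nash equilibrium everyone keeps their 24, and the group total is 10 × 24 = 240.
Each contributed unit returns 5.700 to the group as a whole (0.57 to each of 10 players), which exceeds 1, so the social optimum is full contribution: group total = 5.700 × 240 = 1368.00.
Efficiency loss = 1368.00 − 240 = 1128.00.

1128.00 gold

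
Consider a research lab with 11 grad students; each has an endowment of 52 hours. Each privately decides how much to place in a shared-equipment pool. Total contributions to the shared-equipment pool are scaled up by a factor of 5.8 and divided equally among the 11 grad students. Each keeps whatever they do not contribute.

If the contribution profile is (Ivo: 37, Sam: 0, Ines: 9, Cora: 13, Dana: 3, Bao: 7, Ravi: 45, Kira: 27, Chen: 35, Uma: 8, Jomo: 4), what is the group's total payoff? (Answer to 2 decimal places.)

Total contributed: 37 + 0 + 9 + 13 + 3 + 7 + 45 + 27 + 35 + 8 + 4 = 188; total kept: 11 × 52 − 188 = 384.
The shared-equipment pool pays out 5.8 × 188 = 1090.40 in aggregate.
Group total = 384 + 1090.40 = 1474.40.

1474.40 hours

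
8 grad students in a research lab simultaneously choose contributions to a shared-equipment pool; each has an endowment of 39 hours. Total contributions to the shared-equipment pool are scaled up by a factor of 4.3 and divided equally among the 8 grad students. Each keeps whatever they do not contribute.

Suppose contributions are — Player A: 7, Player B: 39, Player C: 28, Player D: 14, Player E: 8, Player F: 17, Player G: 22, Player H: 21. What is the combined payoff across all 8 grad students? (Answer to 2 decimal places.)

Total contributed: 7 + 39 + 28 + 14 + 8 + 17 + 22 + 21 = 156; total kept: 8 × 39 − 156 = 156.
The shared-equipment pool pays out 4.3 × 156 = 670.80 in aggregate.
Group total = 156 + 670.80 = 826.80.

826.80 hours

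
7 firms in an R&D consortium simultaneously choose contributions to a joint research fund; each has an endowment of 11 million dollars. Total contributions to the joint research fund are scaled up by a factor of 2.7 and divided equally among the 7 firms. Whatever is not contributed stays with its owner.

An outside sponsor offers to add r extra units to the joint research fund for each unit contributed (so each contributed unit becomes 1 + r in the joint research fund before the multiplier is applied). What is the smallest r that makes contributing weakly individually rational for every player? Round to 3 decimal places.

With matching at rate r, one contributed unit becomes (1 + r) in the joint research fund and returns 2.7 × (1 + r) / 7 to the contributor.
Setting this equal to 1: 1 + r = 7/2.7 = 2.5926.
So the minimum matching rate is r = 2.5926 − 1 = 1.593.

1.593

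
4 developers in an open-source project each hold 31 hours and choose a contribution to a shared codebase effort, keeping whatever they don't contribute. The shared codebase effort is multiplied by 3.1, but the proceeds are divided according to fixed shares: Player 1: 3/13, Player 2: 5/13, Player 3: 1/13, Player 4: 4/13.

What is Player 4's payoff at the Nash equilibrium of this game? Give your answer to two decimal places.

For player j, contributing a unit is worthwhile iff 3.1 × (j's share) ≥ 1, i.e. iff j's share is at least 0.3226.
Player 2 alone (share 5/13) is above the threshold, contributing 31; the remaining 3 contribute 0. Total contributed: 31.
Player 4 keeps 31 and receives 3.1 × 31 × 4/13 = 29.57 from the shared codebase effort, for a payoff of 60.57.

60.57 hours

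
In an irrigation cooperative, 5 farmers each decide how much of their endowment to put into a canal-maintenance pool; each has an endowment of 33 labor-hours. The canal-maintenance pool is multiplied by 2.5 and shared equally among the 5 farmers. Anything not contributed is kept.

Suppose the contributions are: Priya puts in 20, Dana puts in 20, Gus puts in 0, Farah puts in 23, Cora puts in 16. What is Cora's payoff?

Total contributed: 20 + 20 + 0 + 23 + 16 = 79.
Each receives 2.5 × 79 / 5 = 39.50 from the canal-maintenance pool.
Cora keeps 33 − 16 = 17, so Cora's payoff is 17 + 39.50 = 56.50.

56.50 labor-hours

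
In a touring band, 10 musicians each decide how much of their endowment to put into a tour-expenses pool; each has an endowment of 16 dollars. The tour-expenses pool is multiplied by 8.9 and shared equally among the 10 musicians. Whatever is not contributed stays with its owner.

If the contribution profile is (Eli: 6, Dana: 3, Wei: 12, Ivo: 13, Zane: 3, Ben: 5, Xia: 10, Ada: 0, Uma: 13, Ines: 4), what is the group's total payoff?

705.10 dollars

Total contributed: 6 + 3 + 12 + 13 + 3 + 5 + 10 + 0 + 13 + 4 = 69; total kept: 10 × 16 − 69 = 91.
The tour-expenses pool pays out 8.9 × 69 = 614.10 in aggregate.
Group total = 91 + 614.10 = 705.10.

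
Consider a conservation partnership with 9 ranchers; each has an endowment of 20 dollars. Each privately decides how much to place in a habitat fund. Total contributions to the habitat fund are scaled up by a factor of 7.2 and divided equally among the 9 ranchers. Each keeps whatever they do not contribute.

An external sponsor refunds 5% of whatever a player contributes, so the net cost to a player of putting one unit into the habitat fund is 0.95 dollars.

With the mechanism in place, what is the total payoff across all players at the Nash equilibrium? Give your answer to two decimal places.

The effective private return is (7.2/9) / 0.95 = 0.8421, which is still under 1, so the mechanism doesn't change anyone's dominant strategy: zero contribution.
At the Nash equilibrium no one contributes; group total payoff = 9 × 20 = 180.

180.00 dollars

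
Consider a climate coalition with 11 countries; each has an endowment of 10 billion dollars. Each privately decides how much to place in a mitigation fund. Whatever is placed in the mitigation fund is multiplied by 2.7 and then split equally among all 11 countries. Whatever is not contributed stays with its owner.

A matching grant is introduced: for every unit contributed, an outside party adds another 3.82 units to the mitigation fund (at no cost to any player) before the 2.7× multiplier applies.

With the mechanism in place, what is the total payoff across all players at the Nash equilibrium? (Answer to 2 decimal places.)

1431.54 billion dollars

The effective private return per unit is now 2.7 × 4.82 / 11 = 1.1831 > 1, so every player's dominant strategy flips to full contribution.
At the Nash equilibrium everyone contributes 10. Group total payoff = 2.7 × 4.82 × 110 = 1431.54.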